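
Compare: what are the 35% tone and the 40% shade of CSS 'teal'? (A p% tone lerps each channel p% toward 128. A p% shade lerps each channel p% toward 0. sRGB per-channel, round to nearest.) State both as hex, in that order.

#2d8080, #004d4d

CSS teal is rgb(0, 128, 128).
35% tone:
  R: 0 + 0.35×(128−0) = 0 + 44.8 = 44.8 → 45
  G: 128 + 0.35×(128−128) = 128 + 0 = 128 → 128
  B: 128 + 0.35×(128−128) = 128 + 0 = 128 → 128
  → #2d8080
40% shade:
  R: 0 + 0.4×(0−0) = 0 + 0 = 0 → 0
  G: 128 + 0.4×(0−128) = 128 − 51.2 = 76.8 → 77
  B: 128 − 51.2 = 76.8 → 77
  → #004d4d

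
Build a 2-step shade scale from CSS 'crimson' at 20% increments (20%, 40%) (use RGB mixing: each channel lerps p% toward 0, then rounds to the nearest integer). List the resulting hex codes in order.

CSS crimson is rgb(220, 20, 60).
20%: (220 − 44 = 176→176, 20 − 4 = 16→16, 60 − 12 = 48→48) → #b01030
40%: (220 − 88 = 132→132, 20 − 8 = 12→12, 60 − 24 = 36→36) → #840c24

#b01030, #840c24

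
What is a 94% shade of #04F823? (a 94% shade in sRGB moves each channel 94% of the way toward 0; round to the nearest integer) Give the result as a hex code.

#000F02

#04F823 is rgb(4, 248, 35).
Per channel, c → c + 0.94(0 − c):
  R: 4 + 0.94×(0−4) = 4 − 3.76 = 0.24 → 0
  G: 248 + 0.94×(0−248) = 248 − 233.12 = 14.88 → 15
  B: 35 − 32.9 = 2.1 → 2
rgb(0, 15, 2) = #000F02.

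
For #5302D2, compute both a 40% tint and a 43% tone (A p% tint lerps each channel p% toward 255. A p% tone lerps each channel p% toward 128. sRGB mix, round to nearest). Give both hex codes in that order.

#5302D2 is rgb(83, 2, 210).
40% tint:
  R: 83 + 0.4×(255−83) = 83 + 68.8 = 151.8 → 152
  G: 2 + 101.2 = 103.2 → 103
  B: 210 + 18 = 228 → 228
  → #9867E4
43% tone:
  R: 83 + 0.43×(128−83) = 83 + 19.35 = 102.35 → 102
  G: 2 + 54.18 = 56.18 → 56
  B: 210 − 35.26 = 174.74 → 175
  → #6638AF

#9867E4, #6638AF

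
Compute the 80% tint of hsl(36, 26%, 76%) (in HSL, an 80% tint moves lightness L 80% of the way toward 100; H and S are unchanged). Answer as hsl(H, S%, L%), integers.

L moves 80% from 76 toward 100: 76 + 19.2 = 95.2 → 95.
H and S are unchanged.

hsl(36, 26%, 95%)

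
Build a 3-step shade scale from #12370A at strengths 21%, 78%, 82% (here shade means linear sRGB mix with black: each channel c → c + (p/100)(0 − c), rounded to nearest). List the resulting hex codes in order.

#12370A is rgb(18, 55, 10).
21%: (18 − 3.78 = 14.22→14, 55 − 11.55 = 43.45→43, 10 − 2.1 = 7.9→8) → #0E2B08
78%: (18 − 14.04 = 3.96→4, 55 − 42.9 = 12.1→12, 10 − 7.8 = 2.2→2) → #040C02
82%: (18 − 14.76 = 3.24→3, 55 − 45.1 = 9.9→10, 10 − 8.2 = 1.8→2) → #030A02

#0E2B08, #040C02, #030A02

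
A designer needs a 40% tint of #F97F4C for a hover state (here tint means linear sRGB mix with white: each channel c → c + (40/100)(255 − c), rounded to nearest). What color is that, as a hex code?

#F97F4C is rgb(249, 127, 76).
Lerp each channel 40% toward 255:
  R: 249 + 0.4×(255−249) = 249 + 2.4 = 251.4 → 251
  G: 127 + 0.4×(255−127) = 127 + 51.2 = 178.2 → 178
  B: 76 + 0.4×(255−76) = 76 + 71.6 = 147.6 → 148
rgb(251, 178, 148) = #FBB294.

#FBB294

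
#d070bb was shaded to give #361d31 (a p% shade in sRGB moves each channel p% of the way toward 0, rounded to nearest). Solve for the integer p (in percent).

#d070bb is rgb(208, 112, 187); #361d31 is rgb(54, 29, 49).
On the R channel (widest range): 54 ≈ 208 + (p/100)(0 − 208), so p ≈ 100×(54 − 208)/(0 − 208) = -15400/-208 = 74.04.
p = 74 reproduces all three channels after rounding.

74%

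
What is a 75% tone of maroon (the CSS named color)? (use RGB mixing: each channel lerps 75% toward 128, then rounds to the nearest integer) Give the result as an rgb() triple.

rgb(128, 96, 96)

CSS maroon is rgb(128, 0, 0).
A 75% tone moves each channel 75% toward 128:
  R: 128 + 0 = 128 → 128
  G: 0 + 0.75×(128−0) = 0 + 96 = 96 → 96
  B: 0 + 96 = 96 → 96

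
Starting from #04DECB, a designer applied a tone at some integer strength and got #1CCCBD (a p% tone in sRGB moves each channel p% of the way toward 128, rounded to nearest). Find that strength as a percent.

19%

#04DECB is rgb(4, 222, 203); #1CCCBD is rgb(28, 204, 189).
On the R channel (widest range): 28 ≈ 4 + (p/100)(128 − 4), so p ≈ 100×(28 − 4)/(128 − 4) = 2400/124 = 19.35.
p = 19 reproduces all three channels after rounding.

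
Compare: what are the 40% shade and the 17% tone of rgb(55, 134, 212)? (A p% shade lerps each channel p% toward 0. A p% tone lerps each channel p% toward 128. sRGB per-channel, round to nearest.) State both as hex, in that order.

40% shade:
  R: 55 + 0.4×(0−55) = 55 − 22 = 33 → 33
  G: 134 − 53.6 = 80.4 → 80
  B: 212 − 84.8 = 127.2 → 127
  → #21507f
17% tone:
  R: 55 + 0.17×(128−55) = 55 + 12.41 = 67.41 → 67
  G: 134 − 1.02 = 132.98 → 133
  B: 212 − 14.28 = 197.72 → 198
  → #4385c6

#21507f, #4385c6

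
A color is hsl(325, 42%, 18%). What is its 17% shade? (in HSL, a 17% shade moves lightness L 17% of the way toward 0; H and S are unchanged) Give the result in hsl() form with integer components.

L moves 17% from 18 toward 0: 18 − 3.06 = 14.94 → 15.
H and S are unchanged.

hsl(325, 42%, 15%)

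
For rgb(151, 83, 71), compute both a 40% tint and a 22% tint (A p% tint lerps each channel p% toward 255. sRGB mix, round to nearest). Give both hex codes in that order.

#C19891, #AE796F

40% tint:
  R: 151 + 0.4×(255−151) = 151 + 41.6 = 192.6 → 193
  G: 83 + 68.8 = 151.8 → 152
  B: 71 + 0.4×(255−71) = 71 + 73.6 = 144.6 → 145
  → #C19891
22% tint:
  R: 151 + 0.22×(255−151) = 151 + 22.88 = 173.88 → 174
  G: 83 + 0.22×(255−83) = 83 + 37.84 = 120.84 → 121
  B: 71 + 0.22×(255−71) = 71 + 40.48 = 111.48 → 111
  → #AE796F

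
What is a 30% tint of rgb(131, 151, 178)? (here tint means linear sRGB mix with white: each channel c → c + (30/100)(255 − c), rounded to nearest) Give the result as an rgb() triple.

rgb(168, 182, 201)

Per channel, c → c + 0.3(255 − c):
  R: 131 + 0.3×(255−131) = 131 + 37.2 = 168.2 → 168
  G: 151 + 31.2 = 182.2 → 182
  B: 178 + 0.3×(255−178) = 178 + 23.1 = 201.1 → 201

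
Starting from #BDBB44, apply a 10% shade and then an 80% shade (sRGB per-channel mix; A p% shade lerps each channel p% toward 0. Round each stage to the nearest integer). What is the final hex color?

#BDBB44 is rgb(189, 187, 68).
Per channel, c → c + 0.1(0 − c):
  R: 189 + 0.1×(0−189) = 189 − 18.9 = 170.1 → 170
  G: 187 + 0.1×(0−187) = 187 − 18.7 = 168.3 → 168
  B: 68 + 0.1×(0−68) = 68 − 6.8 = 61.2 → 61
After the shade: rgb(170, 168, 61) = #AAA83D.
Per channel, c → c + 0.8(0 − c):
  R: 170 − 136 = 34 → 34
  G: 168 + 0.8×(0−168) = 168 − 134.4 = 33.6 → 34
  B: 61 − 48.8 = 12.2 → 12
rgb(34, 34, 12) = #22220C.

#22220C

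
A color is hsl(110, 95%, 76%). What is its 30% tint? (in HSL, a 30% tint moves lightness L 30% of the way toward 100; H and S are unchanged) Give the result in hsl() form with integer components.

hsl(110, 95%, 83%)

L moves 30% from 76 toward 100: 76 + 7.2 = 83.2 → 83.
H and S are unchanged.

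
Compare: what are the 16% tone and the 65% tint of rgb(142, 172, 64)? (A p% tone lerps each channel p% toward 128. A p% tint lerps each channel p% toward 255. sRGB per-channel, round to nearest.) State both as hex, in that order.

16% tone:
  R: 142 + 0.16×(128−142) = 142 − 2.24 = 139.76 → 140
  G: 172 − 7.04 = 164.96 → 165
  B: 64 + 10.24 = 74.24 → 74
  → #8CA54A
65% tint:
  R: 142 + 0.65×(255−142) = 142 + 73.45 = 215.45 → 215
  G: 172 + 0.65×(255−172) = 172 + 53.95 = 225.95 → 226
  B: 64 + 0.65×(255−64) = 64 + 124.15 = 188.15 → 188
  → #D7E2BC

#8CA54A, #D7E2BC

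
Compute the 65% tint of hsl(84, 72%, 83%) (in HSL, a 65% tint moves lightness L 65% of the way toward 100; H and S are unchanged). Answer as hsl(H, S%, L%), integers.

L moves 65% from 83 toward 100: 83 + 11.05 = 94.05 → 94.
H and S are unchanged.

hsl(84, 72%, 94%)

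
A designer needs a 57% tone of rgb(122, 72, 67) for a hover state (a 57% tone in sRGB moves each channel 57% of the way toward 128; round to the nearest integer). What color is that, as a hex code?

A 57% tone moves each channel 57% toward 128:
  R: 122 + 3.42 = 125.42 → 125
  G: 72 + 0.57×(128−72) = 72 + 31.92 = 103.92 → 104
  B: 67 + 34.77 = 101.77 → 102
rgb(125, 104, 102) = #7D6866.

#7D6866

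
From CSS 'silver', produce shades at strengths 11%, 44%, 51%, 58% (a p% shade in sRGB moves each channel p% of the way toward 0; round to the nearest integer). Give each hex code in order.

CSS silver is rgb(192, 192, 192).
11%: (192 − 21.12 = 170.88→171, 192 − 21.12 = 170.88→171, 192 − 21.12 = 170.88→171) → #ABABAB
44%: (192 − 84.48 = 107.52→108, 192 − 84.48 = 107.52→108, 192 − 84.48 = 107.52→108) → #6C6C6C
51%: (192 − 97.92 = 94.08→94, 192 − 97.92 = 94.08→94, 192 − 97.92 = 94.08→94) → #5E5E5E
58%: (192 − 111.36 = 80.64→81, 192 − 111.36 = 80.64→81, 192 − 111.36 = 80.64→81) → #515151

#ABABAB, #6C6C6C, #5E5E5E, #515151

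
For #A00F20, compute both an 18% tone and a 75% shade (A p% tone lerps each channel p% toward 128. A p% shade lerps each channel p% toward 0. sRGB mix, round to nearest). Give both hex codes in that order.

#9A2331, #280408

#A00F20 is rgb(160, 15, 32).
18% tone:
  R: 160 − 5.76 = 154.24 → 154
  G: 15 + 20.34 = 35.34 → 35
  B: 32 + 0.18×(128−32) = 32 + 17.28 = 49.28 → 49
  → #9A2331
75% shade:
  R: 160 + 0.75×(0−160) = 160 − 120 = 40 → 40
  G: 15 − 11.25 = 3.75 → 4
  B: 32 − 24 = 8 → 8
  → #280408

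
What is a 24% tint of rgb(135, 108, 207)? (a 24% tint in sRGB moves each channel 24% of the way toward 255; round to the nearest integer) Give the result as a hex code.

#A48FDB

Lerp each channel 24% toward 255:
  R: 135 + 28.8 = 163.8 → 164
  G: 108 + 0.24×(255−108) = 108 + 35.28 = 143.28 → 143
  B: 207 + 0.24×(255−207) = 207 + 11.52 = 218.52 → 219
rgb(164, 143, 219) = #A48FDB.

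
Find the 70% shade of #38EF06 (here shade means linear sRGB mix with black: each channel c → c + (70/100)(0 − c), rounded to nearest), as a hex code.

#114802

#38EF06 is rgb(56, 239, 6).
Lerp each channel 70% toward 0:
  R: 56 + 0.7×(0−56) = 56 − 39.2 = 16.8 → 17
  G: 239 − 167.3 = 71.7 → 72
  B: 6 + 0.7×(0−6) = 6 − 4.2 = 1.8 → 2
rgb(17, 72, 2) = #114802.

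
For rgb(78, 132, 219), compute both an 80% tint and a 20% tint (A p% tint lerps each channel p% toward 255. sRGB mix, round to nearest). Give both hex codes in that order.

80% tint:
  R: 78 + 0.8×(255−78) = 78 + 141.6 = 219.6 → 220
  G: 132 + 0.8×(255−132) = 132 + 98.4 = 230.4 → 230
  B: 219 + 0.8×(255−219) = 219 + 28.8 = 247.8 → 248
  → #DCE6F8
20% tint:
  R: 78 + 35.4 = 113.4 → 113
  G: 132 + 24.6 = 156.6 → 157
  B: 219 + 0.2×(255−219) = 219 + 7.2 = 226.2 → 226
  → #719DE2

#DCE6F8, #719DE2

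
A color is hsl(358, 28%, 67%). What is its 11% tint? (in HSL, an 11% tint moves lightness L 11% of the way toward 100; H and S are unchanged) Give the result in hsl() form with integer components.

hsl(358, 28%, 71%)

L moves 11% from 67 toward 100: 67 + 3.63 = 70.63 → 71.
H and S are unchanged.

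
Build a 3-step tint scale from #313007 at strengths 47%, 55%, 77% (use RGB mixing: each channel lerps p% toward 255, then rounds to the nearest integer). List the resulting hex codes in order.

#92917C, #A2A28F, #D0CFC6

#313007 is rgb(49, 48, 7).
47%: (49 + 96.82 = 145.82→146, 48 + 97.29 = 145.29→145, 7 + 116.56 = 123.56→124) → #92917C
55%: (49 + 113.3 = 162.3→162, 48 + 113.85 = 161.85→162, 7 + 136.4 = 143.4→143) → #A2A28F
77%: (49 + 158.62 = 207.62→208, 48 + 159.39 = 207.39→207, 7 + 190.96 = 197.96→198) → #D0CFC6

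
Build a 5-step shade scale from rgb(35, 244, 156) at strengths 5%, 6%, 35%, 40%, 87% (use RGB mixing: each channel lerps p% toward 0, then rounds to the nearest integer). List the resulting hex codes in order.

#21E894, #21E593, #179F65, #15925E, #052014

5%: (35 − 1.75 = 33.25→33, 244 − 12.2 = 231.8→232, 156 − 7.8 = 148.2→148) → #21E894
6%: (35 − 2.1 = 32.9→33, 244 − 14.64 = 229.36→229, 156 − 9.36 = 146.64→147) → #21E593
35%: (35 − 12.25 = 22.75→23, 244 − 85.4 = 158.6→159, 156 − 54.6 = 101.4→101) → #179F65
40%: (35 − 14 = 21→21, 244 − 97.6 = 146.4→146, 156 − 62.4 = 93.6→94) → #15925E
87%: (35 − 30.45 = 4.55→5, 244 − 212.28 = 31.72→32, 156 − 135.72 = 20.28→20) → #052014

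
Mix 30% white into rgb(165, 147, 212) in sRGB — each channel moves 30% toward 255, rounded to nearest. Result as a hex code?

#C0B3E1

A 30% tint moves each channel 30% toward 255:
  R: 165 + 27 = 192 → 192
  G: 147 + 0.3×(255−147) = 147 + 32.4 = 179.4 → 179
  B: 212 + 12.9 = 224.9 → 225
rgb(192, 179, 225) = #C0B3E1.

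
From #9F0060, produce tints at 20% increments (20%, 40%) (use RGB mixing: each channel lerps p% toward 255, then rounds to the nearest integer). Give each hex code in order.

#9F0060 is rgb(159, 0, 96).
20%: (159 + 19.2 = 178.2→178, 0 + 51 = 51→51, 96 + 31.8 = 127.8→128) → #B23380
40%: (159 + 38.4 = 197.4→197, 0 + 102 = 102→102, 96 + 63.6 = 159.6→160) → #C566A0

#B23380, #C566A0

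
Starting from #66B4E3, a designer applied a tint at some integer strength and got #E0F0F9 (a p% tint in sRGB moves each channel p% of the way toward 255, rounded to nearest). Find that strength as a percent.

#66B4E3 is rgb(102, 180, 227); #E0F0F9 is rgb(224, 240, 249).
On the R channel (widest range): 224 ≈ 102 + (p/100)(255 − 102), so p ≈ 100×(224 − 102)/(255 − 102) = 12200/153 = 79.74.
p = 80 reproduces all three channels after rounding.

80%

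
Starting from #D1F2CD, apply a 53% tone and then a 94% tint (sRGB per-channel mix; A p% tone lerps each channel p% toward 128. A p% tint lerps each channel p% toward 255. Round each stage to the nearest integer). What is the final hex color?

#FAFBFA

#D1F2CD is rgb(209, 242, 205).
Per channel, c → c + 0.53(128 − c):
  R: 209 − 42.93 = 166.07 → 166
  G: 242 + 0.53×(128−242) = 242 − 60.42 = 181.58 → 182
  B: 205 + 0.53×(128−205) = 205 − 40.81 = 164.19 → 164
After the tone: rgb(166, 182, 164) = #A6B6A4.
Per channel, c → c + 0.94(255 − c):
  R: 166 + 0.94×(255−166) = 166 + 83.66 = 249.66 → 250
  G: 182 + 68.62 = 250.62 → 251
  B: 164 + 85.54 = 249.54 → 250
rgb(250, 251, 250) = #FAFBFA.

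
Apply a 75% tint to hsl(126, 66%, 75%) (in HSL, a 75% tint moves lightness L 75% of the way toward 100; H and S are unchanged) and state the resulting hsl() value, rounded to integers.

L moves 75% from 75 toward 100: 75 + 18.75 = 93.75 → 94.
H and S are unchanged.

hsl(126, 66%, 94%)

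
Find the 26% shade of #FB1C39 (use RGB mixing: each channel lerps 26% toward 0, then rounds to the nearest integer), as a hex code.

#FB1C39 is rgb(251, 28, 57).
A 26% shade moves each channel 26% toward 0:
  R: 251 + 0.26×(0−251) = 251 − 65.26 = 185.74 → 186
  G: 28 − 7.28 = 20.72 → 21
  B: 57 + 0.26×(0−57) = 57 − 14.82 = 42.18 → 42
rgb(186, 21, 42) = #BA152A.

#BA152A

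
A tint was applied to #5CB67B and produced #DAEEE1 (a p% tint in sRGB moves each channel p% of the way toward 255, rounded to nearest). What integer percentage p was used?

77%

#5CB67B is rgb(92, 182, 123); #DAEEE1 is rgb(218, 238, 225).
On the R channel (widest range): 218 ≈ 92 + (p/100)(255 − 92), so p ≈ 100×(218 − 92)/(255 − 92) = 12600/163 = 77.30.
p = 77 reproduces all three channels after rounding.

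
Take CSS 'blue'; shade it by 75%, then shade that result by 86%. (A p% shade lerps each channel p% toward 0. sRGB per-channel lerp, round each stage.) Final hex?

#000009

CSS blue is rgb(0, 0, 255).
Lerp each channel 75% toward 0:
  R: 0 + 0 = 0 → 0
  G: 0 + 0 = 0 → 0
  B: 255 + 0.75×(0−255) = 255 − 191.25 = 63.75 → 64
After the shade: rgb(0, 0, 64) = #000040.
An 86% shade moves each channel 86% toward 0:
  R: 0 + 0.86×(0−0) = 0 + 0 = 0 → 0
  G: 0 + 0.86×(0−0) = 0 + 0 = 0 → 0
  B: 64 + 0.86×(0−64) = 64 − 55.04 = 8.96 → 9
rgb(0, 0, 9) = #000009.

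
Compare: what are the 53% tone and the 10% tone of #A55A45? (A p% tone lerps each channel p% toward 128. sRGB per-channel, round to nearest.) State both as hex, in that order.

#A55A45 is rgb(165, 90, 69).
53% tone:
  R: 165 + 0.53×(128−165) = 165 − 19.61 = 145.39 → 145
  G: 90 + 20.14 = 110.14 → 110
  B: 69 + 0.53×(128−69) = 69 + 31.27 = 100.27 → 100
  → #916E64
10% tone:
  R: 165 − 3.7 = 161.3 → 161
  G: 90 + 0.1×(128−90) = 90 + 3.8 = 93.8 → 94
  B: 69 + 0.1×(128−69) = 69 + 5.9 = 74.9 → 75
  → #A15E4B

#916E64, #A15E4B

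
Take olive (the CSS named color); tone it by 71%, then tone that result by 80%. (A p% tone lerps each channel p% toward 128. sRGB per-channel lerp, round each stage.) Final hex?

#808079

CSS olive is rgb(128, 128, 0).
Lerp each channel 71% toward 128:
  R: 128 + 0.71×(128−128) = 128 + 0 = 128 → 128
  G: 128 + 0 = 128 → 128
  B: 0 + 90.88 = 90.88 → 91
After the tone: rgb(128, 128, 91) = #80805B.
Per channel, c → c + 0.8(128 − c):
  R: 128 + 0 = 128 → 128
  G: 128 + 0.8×(128−128) = 128 + 0 = 128 → 128
  B: 91 + 0.8×(128−91) = 91 + 29.6 = 120.6 → 121
rgb(128, 128, 121) = #808079.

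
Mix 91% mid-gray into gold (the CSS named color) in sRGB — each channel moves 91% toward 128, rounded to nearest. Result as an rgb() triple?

rgb(139, 136, 116)

CSS gold is rgb(255, 215, 0).
Per channel, c → c + 0.91(128 − c):
  R: 255 − 115.57 = 139.43 → 139
  G: 215 − 79.17 = 135.83 → 136
  B: 0 + 116.48 = 116.48 → 116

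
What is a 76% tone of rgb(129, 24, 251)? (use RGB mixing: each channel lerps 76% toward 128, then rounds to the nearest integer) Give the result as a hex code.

Per channel, c → c + 0.76(128 − c):
  R: 129 + 0.76×(128−129) = 129 − 0.76 = 128.24 → 128
  G: 24 + 79.04 = 103.04 → 103
  B: 251 + 0.76×(128−251) = 251 − 93.48 = 157.52 → 158
rgb(128, 103, 158) = #80679e.

#80679e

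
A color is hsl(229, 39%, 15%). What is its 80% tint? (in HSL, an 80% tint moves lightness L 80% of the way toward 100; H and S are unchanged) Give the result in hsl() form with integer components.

hsl(229, 39%, 83%)

L moves 80% from 15 toward 100: 15 + 68 = 83 → 83.
H and S are unchanged.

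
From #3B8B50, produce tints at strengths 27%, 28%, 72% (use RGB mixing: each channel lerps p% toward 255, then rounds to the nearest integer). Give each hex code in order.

#3B8B50 is rgb(59, 139, 80).
27%: (59 + 52.92 = 111.92→112, 139 + 31.32 = 170.32→170, 80 + 47.25 = 127.25→127) → #70AA7F
28%: (59 + 54.88 = 113.88→114, 139 + 32.48 = 171.48→171, 80 + 49 = 129→129) → #72AB81
72%: (59 + 141.12 = 200.12→200, 139 + 83.52 = 222.52→223, 80 + 126 = 206→206) → #C8DFCE

#70AA7F, #72AB81, #C8DFCE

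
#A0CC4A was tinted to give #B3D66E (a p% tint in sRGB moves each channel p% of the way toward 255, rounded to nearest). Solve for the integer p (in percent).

20%

#A0CC4A is rgb(160, 204, 74); #B3D66E is rgb(179, 214, 110).
On the B channel (widest range): 110 ≈ 74 + (p/100)(255 − 74), so p ≈ 100×(110 − 74)/(255 − 74) = 3600/181 = 19.89.
p = 20 reproduces all three channels after rounding.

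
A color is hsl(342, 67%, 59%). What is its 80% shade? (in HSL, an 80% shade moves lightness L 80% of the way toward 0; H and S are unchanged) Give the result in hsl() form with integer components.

hsl(342, 67%, 12%)

L moves 80% from 59 toward 0: 59 − 47.2 = 11.8 → 12.
H and S are unchanged.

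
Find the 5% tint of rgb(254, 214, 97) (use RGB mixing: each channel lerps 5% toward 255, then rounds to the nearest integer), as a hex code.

#FED869

Per channel, c → c + 0.05(255 − c):
  R: 254 + 0.05×(255−254) = 254 + 0.05 = 254.05 → 254
  G: 214 + 2.05 = 216.05 → 216
  B: 97 + 0.05×(255−97) = 97 + 7.9 = 104.9 → 105
rgb(254, 216, 105) = #FED869.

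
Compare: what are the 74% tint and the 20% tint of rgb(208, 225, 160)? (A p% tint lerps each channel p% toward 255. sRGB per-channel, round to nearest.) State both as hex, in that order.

74% tint:
  R: 208 + 0.74×(255−208) = 208 + 34.78 = 242.78 → 243
  G: 225 + 22.2 = 247.2 → 247
  B: 160 + 0.74×(255−160) = 160 + 70.3 = 230.3 → 230
  → #f3f7e6
20% tint:
  R: 208 + 0.2×(255−208) = 208 + 9.4 = 217.4 → 217
  G: 225 + 0.2×(255−225) = 225 + 6 = 231 → 231
  B: 160 + 0.2×(255−160) = 160 + 19 = 179 → 179
  → #d9e7b3

#f3f7e6, #d9e7b3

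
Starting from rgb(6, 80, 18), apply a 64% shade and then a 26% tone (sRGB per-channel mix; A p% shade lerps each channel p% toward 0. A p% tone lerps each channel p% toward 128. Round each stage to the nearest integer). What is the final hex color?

Per channel, c → c + 0.64(0 − c):
  R: 6 − 3.84 = 2.16 → 2
  G: 80 − 51.2 = 28.8 → 29
  B: 18 − 11.52 = 6.48 → 6
After the shade: rgb(2, 29, 6) = #021D06.
Lerp each channel 26% toward 128:
  R: 2 + 32.76 = 34.76 → 35
  G: 29 + 0.26×(128−29) = 29 + 25.74 = 54.74 → 55
  B: 6 + 31.72 = 37.72 → 38
rgb(35, 55, 38) = #233726.

#233726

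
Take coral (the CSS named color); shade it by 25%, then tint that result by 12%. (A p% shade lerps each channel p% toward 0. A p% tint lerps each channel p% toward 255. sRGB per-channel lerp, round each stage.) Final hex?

CSS coral is rgb(255, 127, 80).
Per channel, c → c + 0.25(0 − c):
  R: 255 − 63.75 = 191.25 → 191
  G: 127 + 0.25×(0−127) = 127 − 31.75 = 95.25 → 95
  B: 80 − 20 = 60 → 60
After the shade: rgb(191, 95, 60) = #bf5f3c.
A 12% tint moves each channel 12% toward 255:
  R: 191 + 0.12×(255−191) = 191 + 7.68 = 198.68 → 199
  G: 95 + 0.12×(255−95) = 95 + 19.2 = 114.2 → 114
  B: 60 + 23.4 = 83.4 → 83
rgb(199, 114, 83) = #c77253.

#c77253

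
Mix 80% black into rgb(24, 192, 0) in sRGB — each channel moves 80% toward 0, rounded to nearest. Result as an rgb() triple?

An 80% shade moves each channel 80% toward 0:
  R: 24 + 0.8×(0−24) = 24 − 19.2 = 4.8 → 5
  G: 192 − 153.6 = 38.4 → 38
  B: 0 + 0.8×(0−0) = 0 + 0 = 0 → 0

rgb(5, 38, 0)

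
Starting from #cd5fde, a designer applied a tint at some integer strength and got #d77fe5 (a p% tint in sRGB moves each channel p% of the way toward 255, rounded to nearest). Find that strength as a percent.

#cd5fde is rgb(205, 95, 222); #d77fe5 is rgb(215, 127, 229).
On the G channel (widest range): 127 ≈ 95 + (p/100)(255 − 95), so p ≈ 100×(127 − 95)/(255 − 95) = 3200/160 = 20.00.
p = 20 reproduces all three channels after rounding.

20%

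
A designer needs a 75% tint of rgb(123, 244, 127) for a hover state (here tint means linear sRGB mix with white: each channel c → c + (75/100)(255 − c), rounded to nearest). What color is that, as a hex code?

A 75% tint moves each channel 75% toward 255:
  R: 123 + 0.75×(255−123) = 123 + 99 = 222 → 222
  G: 244 + 8.25 = 252.25 → 252
  B: 127 + 0.75×(255−127) = 127 + 96 = 223 → 223
rgb(222, 252, 223) = #DEFCDF.

#DEFCDF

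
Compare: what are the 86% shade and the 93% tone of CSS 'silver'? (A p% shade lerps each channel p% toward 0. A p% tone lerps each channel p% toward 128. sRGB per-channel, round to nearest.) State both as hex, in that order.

CSS silver is rgb(192, 192, 192).
86% shade:
  R: 192 + 0.86×(0−192) = 192 − 165.12 = 26.88 → 27
  G: 192 + 0.86×(0−192) = 192 − 165.12 = 26.88 → 27
  B: 192 + 0.86×(0−192) = 192 − 165.12 = 26.88 → 27
  → #1b1b1b
93% tone:
  R: 192 − 59.52 = 132.48 → 132
  G: 192 + 0.93×(128−192) = 192 − 59.52 = 132.48 → 132
  B: 192 + 0.93×(128−192) = 192 − 59.52 = 132.48 → 132
  → #848484

#1b1b1b, #848484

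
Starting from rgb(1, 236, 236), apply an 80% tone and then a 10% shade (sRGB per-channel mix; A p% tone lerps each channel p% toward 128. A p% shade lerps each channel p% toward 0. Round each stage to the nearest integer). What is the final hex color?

Per channel, c → c + 0.8(128 − c):
  R: 1 + 0.8×(128−1) = 1 + 101.6 = 102.6 → 103
  G: 236 − 86.4 = 149.6 → 150
  B: 236 + 0.8×(128−236) = 236 − 86.4 = 149.6 → 150
After the tone: rgb(103, 150, 150) = #679696.
Lerp each channel 10% toward 0:
  R: 103 + 0.1×(0−103) = 103 − 10.3 = 92.7 → 93
  G: 150 − 15 = 135 → 135
  B: 150 − 15 = 135 → 135
rgb(93, 135, 135) = #5D8787.

#5D8787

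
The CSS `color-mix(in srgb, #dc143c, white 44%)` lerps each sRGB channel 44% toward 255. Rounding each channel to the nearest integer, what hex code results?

#dc143c is rgb(220, 20, 60).
Lerp each channel 44% toward 255:
  R: 220 + 0.44×(255−220) = 220 + 15.4 = 235.4 → 235
  G: 20 + 0.44×(255−20) = 20 + 103.4 = 123.4 → 123
  B: 60 + 85.8 = 145.8 → 146
rgb(235, 123, 146) = #eb7b92.

#eb7b92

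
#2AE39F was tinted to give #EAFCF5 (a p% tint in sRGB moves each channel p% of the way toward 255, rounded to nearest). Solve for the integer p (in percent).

#2AE39F is rgb(42, 227, 159); #EAFCF5 is rgb(234, 252, 245).
On the R channel (widest range): 234 ≈ 42 + (p/100)(255 − 42), so p ≈ 100×(234 − 42)/(255 − 42) = 19200/213 = 90.14.
p = 90 reproduces all three channels after rounding.

90%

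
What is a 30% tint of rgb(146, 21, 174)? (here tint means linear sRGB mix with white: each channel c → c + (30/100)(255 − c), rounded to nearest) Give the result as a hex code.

#b35bc6

Lerp each channel 30% toward 255:
  R: 146 + 0.3×(255−146) = 146 + 32.7 = 178.7 → 179
  G: 21 + 70.2 = 91.2 → 91
  B: 174 + 0.3×(255−174) = 174 + 24.3 = 198.3 → 198
rgb(179, 91, 198) = #b35bc6.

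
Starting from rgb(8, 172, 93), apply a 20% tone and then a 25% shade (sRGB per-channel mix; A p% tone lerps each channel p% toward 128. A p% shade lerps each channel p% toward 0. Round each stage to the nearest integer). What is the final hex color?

#187A4B

Per channel, c → c + 0.2(128 − c):
  R: 8 + 24 = 32 → 32
  G: 172 − 8.8 = 163.2 → 163
  B: 93 + 0.2×(128−93) = 93 + 7 = 100 → 100
After the tone: rgb(32, 163, 100) = #20A364.
Lerp each channel 25% toward 0:
  R: 32 + 0.25×(0−32) = 32 − 8 = 24 → 24
  G: 163 + 0.25×(0−163) = 163 − 40.75 = 122.25 → 122
  B: 100 − 25 = 75 → 75
rgb(24, 122, 75) = #187A4B.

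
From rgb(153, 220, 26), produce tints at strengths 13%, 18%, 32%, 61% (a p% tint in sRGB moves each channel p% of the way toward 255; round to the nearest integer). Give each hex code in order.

#A6E138, #ABE243, #BAE763, #D7F1A6

13%: (153 + 13.26 = 166.26→166, 220 + 4.55 = 224.55→225, 26 + 29.77 = 55.77→56) → #A6E138
18%: (153 + 18.36 = 171.36→171, 220 + 6.3 = 226.3→226, 26 + 41.22 = 67.22→67) → #ABE243
32%: (153 + 32.64 = 185.64→186, 220 + 11.2 = 231.2→231, 26 + 73.28 = 99.28→99) → #BAE763
61%: (153 + 62.22 = 215.22→215, 220 + 21.35 = 241.35→241, 26 + 139.69 = 165.69→166) → #D7F1A6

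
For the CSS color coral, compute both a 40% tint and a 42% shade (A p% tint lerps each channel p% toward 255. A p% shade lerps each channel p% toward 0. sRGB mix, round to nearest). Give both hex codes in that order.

CSS coral is rgb(255, 127, 80).
40% tint:
  R: 255 + 0 = 255 → 255
  G: 127 + 51.2 = 178.2 → 178
  B: 80 + 70 = 150 → 150
  → #ffb296
42% shade:
  R: 255 + 0.42×(0−255) = 255 − 107.1 = 147.9 → 148
  G: 127 + 0.42×(0−127) = 127 − 53.34 = 73.66 → 74
  B: 80 − 33.6 = 46.4 → 46
  → #944a2e

#ffb296, #944a2e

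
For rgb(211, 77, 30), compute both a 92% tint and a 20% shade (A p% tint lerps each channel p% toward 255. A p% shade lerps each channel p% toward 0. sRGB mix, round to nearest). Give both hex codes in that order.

#fbf1ed, #a93e18

92% tint:
  R: 211 + 40.48 = 251.48 → 251
  G: 77 + 0.92×(255−77) = 77 + 163.76 = 240.76 → 241
  B: 30 + 0.92×(255−30) = 30 + 207 = 237 → 237
  → #fbf1ed
20% shade:
  R: 211 − 42.2 = 168.8 → 169
  G: 77 − 15.4 = 61.6 → 62
  B: 30 − 6 = 24 → 24
  → #a93e18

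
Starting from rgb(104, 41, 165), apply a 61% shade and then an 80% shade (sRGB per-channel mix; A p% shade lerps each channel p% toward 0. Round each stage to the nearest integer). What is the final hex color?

Per channel, c → c + 0.61(0 − c):
  R: 104 − 63.44 = 40.56 → 41
  G: 41 + 0.61×(0−41) = 41 − 25.01 = 15.99 → 16
  B: 165 + 0.61×(0−165) = 165 − 100.65 = 64.35 → 64
After the shade: rgb(41, 16, 64) = #291040.
Lerp each channel 80% toward 0:
  R: 41 + 0.8×(0−41) = 41 − 32.8 = 8.2 → 8
  G: 16 − 12.8 = 3.2 → 3
  B: 64 − 51.2 = 12.8 → 13
rgb(8, 3, 13) = #08030D.

#08030D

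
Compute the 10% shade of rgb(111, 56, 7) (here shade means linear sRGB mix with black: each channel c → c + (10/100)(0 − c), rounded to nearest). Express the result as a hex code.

#643206

A 10% shade moves each channel 10% toward 0:
  R: 111 − 11.1 = 99.9 → 100
  G: 56 − 5.6 = 50.4 → 50
  B: 7 + 0.1×(0−7) = 7 − 0.7 = 6.3 → 6
rgb(100, 50, 6) = #643206.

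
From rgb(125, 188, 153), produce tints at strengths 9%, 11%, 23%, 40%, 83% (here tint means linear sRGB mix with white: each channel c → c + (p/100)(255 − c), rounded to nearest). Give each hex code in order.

#89C2A2, #8BC3A4, #9BCBB0, #B1D7C2, #E9F4EE

9%: (125 + 11.7 = 136.7→137, 188 + 6.03 = 194.03→194, 153 + 9.18 = 162.18→162) → #89C2A2
11%: (125 + 14.3 = 139.3→139, 188 + 7.37 = 195.37→195, 153 + 11.22 = 164.22→164) → #8BC3A4
23%: (125 + 29.9 = 154.9→155, 188 + 15.41 = 203.41→203, 153 + 23.46 = 176.46→176) → #9BCBB0
40%: (125 + 52 = 177→177, 188 + 26.8 = 214.8→215, 153 + 40.8 = 193.8→194) → #B1D7C2
83%: (125 + 107.9 = 232.9→233, 188 + 55.61 = 243.61→244, 153 + 84.66 = 237.66→238) → #E9F4EE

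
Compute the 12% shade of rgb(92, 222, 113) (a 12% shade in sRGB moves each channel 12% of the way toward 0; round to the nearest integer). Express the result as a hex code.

#51c363

Lerp each channel 12% toward 0:
  R: 92 + 0.12×(0−92) = 92 − 11.04 = 80.96 → 81
  G: 222 − 26.64 = 195.36 → 195
  B: 113 + 0.12×(0−113) = 113 − 13.56 = 99.44 → 99
rgb(81, 195, 99) = #51c363.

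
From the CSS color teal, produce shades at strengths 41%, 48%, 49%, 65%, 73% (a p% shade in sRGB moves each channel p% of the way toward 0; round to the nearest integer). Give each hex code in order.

#004C4C, #004343, #004141, #002D2D, #002323

CSS teal is rgb(0, 128, 128).
41%: (0→0, 128 − 52.48 = 75.52→76, 128 − 52.48 = 75.52→76) → #004C4C
48%: (0→0, 128 − 61.44 = 66.56→67, 128 − 61.44 = 66.56→67) → #004343
49%: (0→0, 128 − 62.72 = 65.28→65, 128 − 62.72 = 65.28→65) → #004141
65%: (0→0, 128 − 83.2 = 44.8→45, 128 − 83.2 = 44.8→45) → #002D2D
73%: (0→0, 128 − 93.44 = 34.56→35, 128 − 93.44 = 34.56→35) → #002323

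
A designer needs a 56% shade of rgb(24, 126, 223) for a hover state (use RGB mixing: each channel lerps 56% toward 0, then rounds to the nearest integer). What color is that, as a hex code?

Lerp each channel 56% toward 0:
  R: 24 + 0.56×(0−24) = 24 − 13.44 = 10.56 → 11
  G: 126 + 0.56×(0−126) = 126 − 70.56 = 55.44 → 55
  B: 223 + 0.56×(0−223) = 223 − 124.88 = 98.12 → 98
rgb(11, 55, 98) = #0B3762.

#0B3762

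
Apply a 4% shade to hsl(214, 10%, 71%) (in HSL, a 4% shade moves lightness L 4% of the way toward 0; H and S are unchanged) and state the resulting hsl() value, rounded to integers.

hsl(214, 10%, 68%)

L moves 4% from 71 toward 0: 71 − 2.84 = 68.16 → 68.
H and S are unchanged.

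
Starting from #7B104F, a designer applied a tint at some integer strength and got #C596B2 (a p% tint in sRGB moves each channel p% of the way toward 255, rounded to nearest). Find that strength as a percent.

56%

#7B104F is rgb(123, 16, 79); #C596B2 is rgb(197, 150, 178).
On the G channel (widest range): 150 ≈ 16 + (p/100)(255 − 16), so p ≈ 100×(150 − 16)/(255 − 16) = 13400/239 = 56.07.
p = 56 reproduces all three channels after rounding.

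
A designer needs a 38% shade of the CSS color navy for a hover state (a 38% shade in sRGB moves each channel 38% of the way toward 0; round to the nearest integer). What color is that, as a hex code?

#00004F

CSS navy is rgb(0, 0, 128).
Lerp each channel 38% toward 0:
  R: 0 + 0.38×(0−0) = 0 + 0 = 0 → 0
  G: 0 + 0 = 0 → 0
  B: 128 + 0.38×(0−128) = 128 − 48.64 = 79.36 → 79
rgb(0, 0, 79) = #00004F.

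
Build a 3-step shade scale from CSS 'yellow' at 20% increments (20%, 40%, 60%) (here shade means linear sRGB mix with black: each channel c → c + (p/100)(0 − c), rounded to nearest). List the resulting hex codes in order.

#CCCC00, #999900, #666600

CSS yellow is rgb(255, 255, 0).
20%: (255 − 51 = 204→204, 255 − 51 = 204→204, 0→0) → #CCCC00
40%: (255 − 102 = 153→153, 255 − 102 = 153→153, 0→0) → #999900
60%: (255 − 153 = 102→102, 255 − 153 = 102→102, 0→0) → #666600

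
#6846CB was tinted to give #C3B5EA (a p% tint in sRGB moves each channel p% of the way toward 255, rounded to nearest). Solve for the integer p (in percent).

#6846CB is rgb(104, 70, 203); #C3B5EA is rgb(195, 181, 234).
On the G channel (widest range): 181 ≈ 70 + (p/100)(255 − 70), so p ≈ 100×(181 − 70)/(255 − 70) = 11100/185 = 60.00.
p = 60 reproduces all three channels after rounding.

60%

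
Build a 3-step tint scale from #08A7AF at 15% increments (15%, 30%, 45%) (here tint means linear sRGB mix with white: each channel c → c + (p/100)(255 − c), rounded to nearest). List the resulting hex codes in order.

#2DB4BB, #52C1C7, #77CFD3

#08A7AF is rgb(8, 167, 175).
15%: (8 + 37.05 = 45.05→45, 167 + 13.2 = 180.2→180, 175 + 12 = 187→187) → #2DB4BB
30%: (8 + 74.1 = 82.1→82, 167 + 26.4 = 193.4→193, 175 + 24 = 199→199) → #52C1C7
45%: (8 + 111.15 = 119.15→119, 167 + 39.6 = 206.6→207, 175 + 36 = 211→211) → #77CFD3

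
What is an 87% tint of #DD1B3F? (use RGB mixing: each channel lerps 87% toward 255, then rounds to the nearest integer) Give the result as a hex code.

#DD1B3F is rgb(221, 27, 63).
Per channel, c → c + 0.87(255 − c):
  R: 221 + 29.58 = 250.58 → 251
  G: 27 + 0.87×(255−27) = 27 + 198.36 = 225.36 → 225
  B: 63 + 0.87×(255−63) = 63 + 167.04 = 230.04 → 230
rgb(251, 225, 230) = #FBE1E6.

#FBE1E6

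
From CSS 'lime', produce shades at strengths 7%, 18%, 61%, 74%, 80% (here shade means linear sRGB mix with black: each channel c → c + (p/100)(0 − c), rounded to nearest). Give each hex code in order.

#00ed00, #00d100, #006300, #004200, #003300

CSS lime is rgb(0, 255, 0).
7%: (0→0, 255 − 17.85 = 237.15→237, 0→0) → #00ed00
18%: (0→0, 255 − 45.9 = 209.1→209, 0→0) → #00d100
61%: (0→0, 255 − 155.55 = 99.45→99, 0→0) → #006300
74%: (0→0, 255 − 188.7 = 66.3→66, 0→0) → #004200
80%: (0→0, 255 − 204 = 51→51, 0→0) → #003300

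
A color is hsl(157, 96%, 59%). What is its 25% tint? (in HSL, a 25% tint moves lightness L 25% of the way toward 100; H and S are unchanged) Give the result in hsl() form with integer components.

L moves 25% from 59 toward 100: 59 + 10.25 = 69.25 → 69.
H and S are unchanged.

hsl(157, 96%, 69%)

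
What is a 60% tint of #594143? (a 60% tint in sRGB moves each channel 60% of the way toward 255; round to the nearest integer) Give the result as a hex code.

#594143 is rgb(89, 65, 67).
Per channel, c → c + 0.6(255 − c):
  R: 89 + 99.6 = 188.6 → 189
  G: 65 + 0.6×(255−65) = 65 + 114 = 179 → 179
  B: 67 + 112.8 = 179.8 → 180
rgb(189, 179, 180) = #BDB3B4.

#BDB3B4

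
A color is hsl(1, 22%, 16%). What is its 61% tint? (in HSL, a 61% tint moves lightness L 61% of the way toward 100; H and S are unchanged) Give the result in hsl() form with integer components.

hsl(1, 22%, 67%)

L moves 61% from 16 toward 100: 16 + 51.24 = 67.24 → 67.
H and S are unchanged.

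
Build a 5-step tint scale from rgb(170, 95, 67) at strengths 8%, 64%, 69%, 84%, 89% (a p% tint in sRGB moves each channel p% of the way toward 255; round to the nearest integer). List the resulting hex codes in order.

#b16c52, #e0c5bb, #e5cdc5, #f1e5e1, #f6edea

8%: (170 + 6.8 = 176.8→177, 95 + 12.8 = 107.8→108, 67 + 15.04 = 82.04→82) → #b16c52
64%: (170 + 54.4 = 224.4→224, 95 + 102.4 = 197.4→197, 67 + 120.32 = 187.32→187) → #e0c5bb
69%: (170 + 58.65 = 228.65→229, 95 + 110.4 = 205.4→205, 67 + 129.72 = 196.72→197) → #e5cdc5
84%: (170 + 71.4 = 241.4→241, 95 + 134.4 = 229.4→229, 67 + 157.92 = 224.92→225) → #f1e5e1
89%: (170 + 75.65 = 245.65→246, 95 + 142.4 = 237.4→237, 67 + 167.32 = 234.32→234) → #f6edea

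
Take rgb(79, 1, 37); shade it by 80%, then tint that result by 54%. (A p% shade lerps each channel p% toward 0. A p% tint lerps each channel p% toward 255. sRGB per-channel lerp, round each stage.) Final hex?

#918a8d

Per channel, c → c + 0.8(0 − c):
  R: 79 + 0.8×(0−79) = 79 − 63.2 = 15.8 → 16
  G: 1 − 0.8 = 0.2 → 0
  B: 37 − 29.6 = 7.4 → 7
After the shade: rgb(16, 0, 7) = #100007.
Lerp each channel 54% toward 255:
  R: 16 + 0.54×(255−16) = 16 + 129.06 = 145.06 → 145
  G: 0 + 137.7 = 137.7 → 138
  B: 7 + 133.92 = 140.92 → 141
rgb(145, 138, 141) = #918a8d.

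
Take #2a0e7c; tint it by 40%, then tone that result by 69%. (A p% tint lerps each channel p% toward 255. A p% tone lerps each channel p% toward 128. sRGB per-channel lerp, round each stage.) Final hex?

#2a0e7c is rgb(42, 14, 124).
Per channel, c → c + 0.4(255 − c):
  R: 42 + 85.2 = 127.2 → 127
  G: 14 + 0.4×(255−14) = 14 + 96.4 = 110.4 → 110
  B: 124 + 52.4 = 176.4 → 176
After the tint: rgb(127, 110, 176) = #7f6eb0.
A 69% tone moves each channel 69% toward 128:
  R: 127 + 0.69×(128−127) = 127 + 0.69 = 127.69 → 128
  G: 110 + 0.69×(128−110) = 110 + 12.42 = 122.42 → 122
  B: 176 + 0.69×(128−176) = 176 − 33.12 = 142.88 → 143
rgb(128, 122, 143) = #807a8f.

#807a8f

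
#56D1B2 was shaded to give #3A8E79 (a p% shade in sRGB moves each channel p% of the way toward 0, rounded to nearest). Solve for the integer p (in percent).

32%

#56D1B2 is rgb(86, 209, 178); #3A8E79 is rgb(58, 142, 121).
On the G channel (widest range): 142 ≈ 209 + (p/100)(0 − 209), so p ≈ 100×(142 − 209)/(0 − 209) = -6700/-209 = 32.06.
p = 32 reproduces all three channels after rounding.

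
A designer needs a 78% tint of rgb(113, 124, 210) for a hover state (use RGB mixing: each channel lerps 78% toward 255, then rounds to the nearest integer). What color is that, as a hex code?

Lerp each channel 78% toward 255:
  R: 113 + 0.78×(255−113) = 113 + 110.76 = 223.76 → 224
  G: 124 + 0.78×(255−124) = 124 + 102.18 = 226.18 → 226
  B: 210 + 35.1 = 245.1 → 245
rgb(224, 226, 245) = #e0e2f5.

#e0e2f5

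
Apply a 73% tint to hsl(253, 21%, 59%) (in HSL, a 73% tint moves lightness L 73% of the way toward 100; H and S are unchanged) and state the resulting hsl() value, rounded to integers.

hsl(253, 21%, 89%)

L moves 73% from 59 toward 100: 59 + 29.93 = 88.93 → 89.
H and S are unchanged.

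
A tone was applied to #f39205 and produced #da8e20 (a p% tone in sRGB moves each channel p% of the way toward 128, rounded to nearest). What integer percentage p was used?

#f39205 is rgb(243, 146, 5); #da8e20 is rgb(218, 142, 32).
On the B channel (widest range): 32 ≈ 5 + (p/100)(128 − 5), so p ≈ 100×(32 − 5)/(128 − 5) = 2700/123 = 21.95.
p = 22 reproduces all three channels after rounding.

22%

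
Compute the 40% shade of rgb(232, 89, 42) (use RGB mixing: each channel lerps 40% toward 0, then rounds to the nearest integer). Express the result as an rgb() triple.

Lerp each channel 40% toward 0:
  R: 232 + 0.4×(0−232) = 232 − 92.8 = 139.2 → 139
  G: 89 − 35.6 = 53.4 → 53
  B: 42 + 0.4×(0−42) = 42 − 16.8 = 25.2 → 25

rgb(139, 53, 25)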